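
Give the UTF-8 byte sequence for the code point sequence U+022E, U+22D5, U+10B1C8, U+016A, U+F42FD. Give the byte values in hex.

C8 AE E2 8B 95 F4 8B 87 88 C5 AA F3 B4 8B BD

U+022E: 2-byte form → C8 AE.
U+22D5: 3-byte form → E2 8B 95.
U+10B1C8: 4-byte form → F4 8B 87 88.
U+016A: 2-byte form → C5 AA.
U+F42FD: 4-byte form → F3 B4 8B BD.
Concatenated (15 bytes): C8 AE E2 8B 95 F4 8B 87 88 C5 AA F3 B4 8B BD.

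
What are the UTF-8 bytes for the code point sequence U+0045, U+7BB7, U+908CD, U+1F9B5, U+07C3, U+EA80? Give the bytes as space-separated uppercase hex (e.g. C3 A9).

45 E7 AE B7 F2 90 A3 8D F0 9F A6 B5 DF 83 EE AA 80

U+0045: 1-byte form → 45.
U+7BB7: 3-byte form → E7 AE B7.
U+908CD: 4-byte form → F2 90 A3 8D.
U+1F9B5: 4-byte form → F0 9F A6 B5.
U+07C3: 2-byte form → DF 83.
U+EA80: 3-byte form → EE AA 80.
Concatenated (17 bytes): 45 E7 AE B7 F2 90 A3 8D F0 9F A6 B5 DF 83 EE AA 80.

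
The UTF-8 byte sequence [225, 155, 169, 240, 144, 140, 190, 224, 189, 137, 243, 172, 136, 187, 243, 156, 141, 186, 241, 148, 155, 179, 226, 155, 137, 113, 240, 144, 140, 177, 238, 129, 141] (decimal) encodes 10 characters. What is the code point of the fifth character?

U+DC37A

Offset 0: leading byte 0xE1 = 11100001 → 3-byte char #1 = E1 9B A9.
Offset 3: leading byte 0xF0 = 11110000 → 4-byte char #2 = F0 90 8C BE.
Offset 7: leading byte 0xE0 = 11100000 → 3-byte char #3 = E0 BD 89.
Offset 10: leading byte 0xF3 = 11110011 → 4-byte char #4 = F3 AC 88 BB.
Offset 14: leading byte 0xF3 = 11110011 → 4-byte char #5 = F3 9C 8D BA.
Leading byte 0xF3 = 11110011 matches 11110xxx → 4-byte sequence.
Byte 1: 0xF3 = 11110011, payload 011 (3 bits).
Byte 2: 0x9C = 10011100 (10xxxxxx ✓), payload 011100.
Byte 3: 0x8D = 10001101 (10xxxxxx ✓), payload 001101.
Byte 4: 0xBA = 10111010 (10xxxxxx ✓), payload 111010.
Concatenate: 011011100001101111010 = 0xDC37A (21 bits → U+DC37A).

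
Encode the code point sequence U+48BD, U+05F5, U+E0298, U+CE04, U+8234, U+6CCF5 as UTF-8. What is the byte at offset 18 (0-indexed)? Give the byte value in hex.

U+48BD → 3-byte form E4 A2 BD at offsets 0–2.
U+05F5 → 2-byte form D7 B5 at offsets 3–4.
U+E0298 → 4-byte form F3 A0 8A 98 at offsets 5–8.
U+CE04 → 3-byte form EC B8 84 at offsets 9–11.
U+8234 → 3-byte form E8 88 B4 at offsets 12–14.
U+6CCF5 → 4-byte form F1 AC B3 B5 at offsets 15–18.
Offset 18 falls in char 6's range; it's byte 4 of F1 AC B3 B5 = 0xB5.

0xB5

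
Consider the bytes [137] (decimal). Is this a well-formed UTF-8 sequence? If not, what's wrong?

invalid (continuation byte with no leading byte)

Byte 0x89 = 10001001 has the form 10xxxxxx — a continuation byte — but there is no preceding leading byte.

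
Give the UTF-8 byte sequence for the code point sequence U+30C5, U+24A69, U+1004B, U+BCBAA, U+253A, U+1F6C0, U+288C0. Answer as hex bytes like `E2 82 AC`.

U+30C5: 3-byte form → E3 83 85.
U+24A69: 4-byte form → F0 A4 A9 A9.
U+1004B: 4-byte form → F0 90 81 8B.
U+BCBAA: 4-byte form → F2 BC AE AA.
U+253A: 3-byte form → E2 94 BA.
U+1F6C0: 4-byte form → F0 9F 9B 80.
U+288C0: 4-byte form → F0 A8 A3 80.
Concatenated (26 bytes): E3 83 85 F0 A4 A9 A9 F0 90 81 8B F2 BC AE AA E2 94 BA F0 9F 9B 80 F0 A8 A3 80.

E3 83 85 F0 A4 A9 A9 F0 90 81 8B F2 BC AE AA E2 94 BA F0 9F 9B 80 F0 A8 A3 80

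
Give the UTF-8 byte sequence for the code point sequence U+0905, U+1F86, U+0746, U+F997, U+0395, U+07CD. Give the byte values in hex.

U+0905: 3-byte form → E0 A4 85.
U+1F86: 3-byte form → E1 BE 86.
U+0746: 2-byte form → DD 86.
U+F997: 3-byte form → EF A6 97.
U+0395: 2-byte form → CE 95.
U+07CD: 2-byte form → DF 8D.
Concatenated (15 bytes): E0 A4 85 E1 BE 86 DD 86 EF A6 97 CE 95 DF 8D.

E0 A4 85 E1 BE 86 DD 86 EF A6 97 CE 95 DF 8D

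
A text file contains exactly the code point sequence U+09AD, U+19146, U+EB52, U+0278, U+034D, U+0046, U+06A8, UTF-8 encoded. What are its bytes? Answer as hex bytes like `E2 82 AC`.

E0 A6 AD F0 99 85 86 EE AD 92 C9 B8 CD 8D 46 DA A8

U+09AD: 3-byte form → E0 A6 AD.
U+19146: 4-byte form → F0 99 85 86.
U+EB52: 3-byte form → EE AD 92.
U+0278: 2-byte form → C9 B8.
U+034D: 2-byte form → CD 8D.
U+0046: 1-byte form → 46.
U+06A8: 2-byte form → DA A8.
Concatenated (17 bytes): E0 A6 AD F0 99 85 86 EE AD 92 C9 B8 CD 8D 46 DA A8.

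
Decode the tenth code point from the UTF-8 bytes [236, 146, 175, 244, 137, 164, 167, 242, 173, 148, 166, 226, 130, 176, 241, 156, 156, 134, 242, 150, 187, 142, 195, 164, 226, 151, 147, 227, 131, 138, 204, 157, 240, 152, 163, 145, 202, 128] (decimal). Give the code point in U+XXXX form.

Offset 0: leading byte 0xEC = 11101100 → 3-byte char #1 = EC 92 AF.
Offset 3: leading byte 0xF4 = 11110100 → 4-byte char #2 = F4 89 A4 A7.
Offset 7: leading byte 0xF2 = 11110010 → 4-byte char #3 = F2 AD 94 A6.
Offset 11: leading byte 0xE2 = 11100010 → 3-byte char #4 = E2 82 B0.
Offset 14: leading byte 0xF1 = 11110001 → 4-byte char #5 = F1 9C 9C 86.
Offset 18: leading byte 0xF2 = 11110010 → 4-byte char #6 = F2 96 BB 8E.
Offset 22: leading byte 0xC3 = 11000011 → 2-byte char #7 = C3 A4.
Offset 24: leading byte 0xE2 = 11100010 → 3-byte char #8 = E2 97 93.
Offset 27: leading byte 0xE3 = 11100011 → 3-byte char #9 = E3 83 8A.
Offset 30: leading byte 0xCC = 11001100 → 2-byte char #10 = CC 9D.
Leading byte 0xCC = 11001100 matches 110xxxxx → 2-byte sequence.
Byte 1: 0xCC = 11001100, payload 01100 (5 bits).
Byte 2: 0x9D = 10011101 (10xxxxxx ✓), payload 011101.
Concatenate: 01100011101 = 0x31D (11 bits → U+031D).

U+031D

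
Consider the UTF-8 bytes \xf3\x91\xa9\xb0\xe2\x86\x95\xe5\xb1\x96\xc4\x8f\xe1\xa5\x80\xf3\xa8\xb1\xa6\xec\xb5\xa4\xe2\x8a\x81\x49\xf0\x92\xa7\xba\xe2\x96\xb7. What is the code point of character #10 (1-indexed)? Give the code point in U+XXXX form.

U+129FA

Offset 0: leading byte 0xF3 = 11110011 → 4-byte char #1 = F3 91 A9 B0.
Offset 4: leading byte 0xE2 = 11100010 → 3-byte char #2 = E2 86 95.
Offset 7: leading byte 0xE5 = 11100101 → 3-byte char #3 = E5 B1 96.
Offset 10: leading byte 0xC4 = 11000100 → 2-byte char #4 = C4 8F.
Offset 12: leading byte 0xE1 = 11100001 → 3-byte char #5 = E1 A5 80.
Offset 15: leading byte 0xF3 = 11110011 → 4-byte char #6 = F3 A8 B1 A6.
Offset 19: leading byte 0xEC = 11101100 → 3-byte char #7 = EC B5 A4.
Offset 22: leading byte 0xE2 = 11100010 → 3-byte char #8 = E2 8A 81.
Offset 25: leading byte 0x49 = 01001001 → 1-byte char #9 = 49.
Offset 26: leading byte 0xF0 = 11110000 → 4-byte char #10 = F0 92 A7 BA.
Leading byte 0xF0 = 11110000 matches 11110xxx → 4-byte sequence.
Byte 1: 0xF0 = 11110000, payload 000 (3 bits).
Byte 2: 0x92 = 10010010 (10xxxxxx ✓), payload 010010.
Byte 3: 0xA7 = 10100111 (10xxxxxx ✓), payload 100111.
Byte 4: 0xBA = 10111010 (10xxxxxx ✓), payload 111010.
Concatenate: 000010010100111111010 = 0x129FA (21 bits → U+129FA).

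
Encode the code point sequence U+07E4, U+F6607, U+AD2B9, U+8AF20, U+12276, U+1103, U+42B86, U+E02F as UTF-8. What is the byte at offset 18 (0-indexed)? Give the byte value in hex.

0xE1

U+07E4 → 2-byte form DF A4 at offsets 0–1.
U+F6607 → 4-byte form F3 B6 98 87 at offsets 2–5.
U+AD2B9 → 4-byte form F2 AD 8A B9 at offsets 6–9.
U+8AF20 → 4-byte form F2 8A BC A0 at offsets 10–13.
U+12276 → 4-byte form F0 92 89 B6 at offsets 14–17.
U+1103 → 3-byte form E1 84 83 at offsets 18–20.
Offset 18 falls in char 6's range; it's byte 1 of E1 84 83 = 0xE1.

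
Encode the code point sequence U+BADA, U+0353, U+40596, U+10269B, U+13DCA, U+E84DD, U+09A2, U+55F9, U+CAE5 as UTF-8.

EB AB 9A CD 93 F1 80 96 96 F4 82 9A 9B F0 93 B7 8A F3 A8 93 9D E0 A6 A2 E5 97 B9 EC AB A5

U+BADA: 3-byte form → EB AB 9A.
U+0353: 2-byte form → CD 93.
U+40596: 4-byte form → F1 80 96 96.
U+10269B: 4-byte form → F4 82 9A 9B.
U+13DCA: 4-byte form → F0 93 B7 8A.
U+E84DD: 4-byte form → F3 A8 93 9D.
U+09A2: 3-byte form → E0 A6 A2.
U+55F9: 3-byte form → E5 97 B9.
U+CAE5: 3-byte form → EC AB A5.
Concatenated (30 bytes): EB AB 9A CD 93 F1 80 96 96 F4 82 9A 9B F0 93 B7 8A F3 A8 93 9D E0 A6 A2 E5 97 B9 EC AB A5.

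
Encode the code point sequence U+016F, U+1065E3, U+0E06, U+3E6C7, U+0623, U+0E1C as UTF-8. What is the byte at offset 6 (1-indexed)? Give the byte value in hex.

1-indexed offset 6 is 0-indexed offset 5.
U+016F → 2-byte form C5 AF at offsets 0–1.
U+1065E3 → 4-byte form F4 86 97 A3 at offsets 2–5.
Offset 5 falls in char 2's range; it's byte 4 of F4 86 97 A3 = 0xA3.

0xA3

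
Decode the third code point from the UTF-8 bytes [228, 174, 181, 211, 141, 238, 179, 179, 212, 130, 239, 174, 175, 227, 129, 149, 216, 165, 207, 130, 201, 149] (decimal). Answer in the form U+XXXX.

Offset 0: leading byte 0xE4 = 11100100 → 3-byte char #1 = E4 AE B5.
Offset 3: leading byte 0xD3 = 11010011 → 2-byte char #2 = D3 8D.
Offset 5: leading byte 0xEE = 11101110 → 3-byte char #3 = EE B3 B3.
Leading byte 0xEE = 11101110 matches 1110xxxx → 3-byte sequence.
Byte 1: 0xEE = 11101110, payload 1110 (4 bits).
Byte 2: 0xB3 = 10110011 (10xxxxxx ✓), payload 110011.
Byte 3: 0xB3 = 10110011 (10xxxxxx ✓), payload 110011.
Concatenate: 1110110011110011 = 0xECF3 (16 bits → U+ECF3).

U+ECF3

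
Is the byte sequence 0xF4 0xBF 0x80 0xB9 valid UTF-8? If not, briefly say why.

invalid (encodes a value above U+10FFFF)

Leading byte 0xF4 = 11110100 → 4-byte form.
Payload = 0x13F039, which exceeds U+10FFFF, the maximum Unicode code point. (Leading bytes F5–FF, or F4 followed by ≥ 0x90, are invalid.)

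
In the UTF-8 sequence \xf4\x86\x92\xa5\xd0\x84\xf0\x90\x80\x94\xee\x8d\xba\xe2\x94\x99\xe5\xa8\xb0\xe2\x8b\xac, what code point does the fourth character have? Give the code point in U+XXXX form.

U+E37A

Offset 0: leading byte 0xF4 = 11110100 → 4-byte char #1 = F4 86 92 A5.
Offset 4: leading byte 0xD0 = 11010000 → 2-byte char #2 = D0 84.
Offset 6: leading byte 0xF0 = 11110000 → 4-byte char #3 = F0 90 80 94.
Offset 10: leading byte 0xEE = 11101110 → 3-byte char #4 = EE 8D BA.
Leading byte 0xEE = 11101110 matches 1110xxxx → 3-byte sequence.
Byte 1: 0xEE = 11101110, payload 1110 (4 bits).
Byte 2: 0x8D = 10001101 (10xxxxxx ✓), payload 001101.
Byte 3: 0xBA = 10111010 (10xxxxxx ✓), payload 111010.
Concatenate: 1110001101111010 = 0xE37A (16 bits → U+E37A).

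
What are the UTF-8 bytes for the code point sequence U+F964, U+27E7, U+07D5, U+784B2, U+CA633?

EF A5 A4 E2 9F A7 DF 95 F1 B8 92 B2 F3 8A 98 B3

U+F964: 3-byte form → EF A5 A4.
U+27E7: 3-byte form → E2 9F A7.
U+07D5: 2-byte form → DF 95.
U+784B2: 4-byte form → F1 B8 92 B2.
U+CA633: 4-byte form → F3 8A 98 B3.
Concatenated (16 bytes): EF A5 A4 E2 9F A7 DF 95 F1 B8 92 B2 F3 8A 98 B3.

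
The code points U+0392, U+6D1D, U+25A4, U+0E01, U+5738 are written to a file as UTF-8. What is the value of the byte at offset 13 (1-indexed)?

1-indexed offset 13 is 0-indexed offset 12.
U+0392 → 2-byte form CE 92 at offsets 0–1.
U+6D1D → 3-byte form E6 B4 9D at offsets 2–4.
U+25A4 → 3-byte form E2 96 A4 at offsets 5–7.
U+0E01 → 3-byte form E0 B8 81 at offsets 8–10.
U+5738 → 3-byte form E5 9C B8 at offsets 11–13.
Offset 12 falls in char 5's range; it's byte 2 of E5 9C B8 = 0x9C.

0x9C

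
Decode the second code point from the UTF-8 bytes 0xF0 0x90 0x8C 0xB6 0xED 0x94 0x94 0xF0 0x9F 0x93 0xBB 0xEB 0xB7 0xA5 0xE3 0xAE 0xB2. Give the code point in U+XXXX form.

U+D514

Offset 0: leading byte 0xF0 = 11110000 → 4-byte char #1 = F0 90 8C B6.
Offset 4: leading byte 0xED = 11101101 → 3-byte char #2 = ED 94 94.
Leading byte 0xED = 11101101 matches 1110xxxx → 3-byte sequence.
Byte 1: 0xED = 11101101, payload 1101 (4 bits).
Byte 2: 0x94 = 10010100 (10xxxxxx ✓), payload 010100.
Byte 3: 0x94 = 10010100 (10xxxxxx ✓), payload 010100.
Concatenate: 1101010100010100 = 0xD514 (16 bits → U+D514).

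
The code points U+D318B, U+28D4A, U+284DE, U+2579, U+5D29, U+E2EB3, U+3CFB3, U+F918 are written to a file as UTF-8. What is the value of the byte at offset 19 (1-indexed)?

1-indexed offset 19 is 0-indexed offset 18.
U+D318B → 4-byte form F3 93 86 8B at offsets 0–3.
U+28D4A → 4-byte form F0 A8 B5 8A at offsets 4–7.
U+284DE → 4-byte form F0 A8 93 9E at offsets 8–11.
U+2579 → 3-byte form E2 95 B9 at offsets 12–14.
U+5D29 → 3-byte form E5 B4 A9 at offsets 15–17.
U+E2EB3 → 4-byte form F3 A2 BA B3 at offsets 18–21.
Offset 18 falls in char 6's range; it's byte 1 of F3 A2 BA B3 = 0xF3.

0xF3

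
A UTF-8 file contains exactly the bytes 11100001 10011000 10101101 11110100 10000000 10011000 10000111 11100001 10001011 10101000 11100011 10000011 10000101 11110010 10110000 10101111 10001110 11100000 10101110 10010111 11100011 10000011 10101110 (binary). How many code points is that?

Byte at offset 0: 0xE1 = 11100001 → 3-byte char (#1). Advance 3.
Byte at offset 3: 0xF4 = 11110100 → 4-byte char (#2). Advance 4.
Byte at offset 7: 0xE1 = 11100001 → 3-byte char (#3). Advance 3.
Byte at offset 10: 0xE3 = 11100011 → 3-byte char (#4). Advance 3.
Byte at offset 13: 0xF2 = 11110010 → 4-byte char (#5). Advance 4.
Byte at offset 17: 0xE0 = 11100000 → 3-byte char (#6). Advance 3.
Byte at offset 20: 0xE3 = 11100011 → 3-byte char (#7). Advance 3.
Reached end at offset 23 after 7 code points.

7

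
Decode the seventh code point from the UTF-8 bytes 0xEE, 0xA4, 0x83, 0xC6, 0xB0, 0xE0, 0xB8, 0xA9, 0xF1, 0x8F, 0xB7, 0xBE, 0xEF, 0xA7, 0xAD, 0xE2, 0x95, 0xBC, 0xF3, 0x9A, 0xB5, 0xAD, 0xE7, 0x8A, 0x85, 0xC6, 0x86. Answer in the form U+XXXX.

U+DAD6D

Offset 0: leading byte 0xEE = 11101110 → 3-byte char #1 = EE A4 83.
Offset 3: leading byte 0xC6 = 11000110 → 2-byte char #2 = C6 B0.
Offset 5: leading byte 0xE0 = 11100000 → 3-byte char #3 = E0 B8 A9.
Offset 8: leading byte 0xF1 = 11110001 → 4-byte char #4 = F1 8F B7 BE.
Offset 12: leading byte 0xEF = 11101111 → 3-byte char #5 = EF A7 AD.
Offset 15: leading byte 0xE2 = 11100010 → 3-byte char #6 = E2 95 BC.
Offset 18: leading byte 0xF3 = 11110011 → 4-byte char #7 = F3 9A B5 AD.
Leading byte 0xF3 = 11110011 matches 11110xxx → 4-byte sequence.
Byte 1: 0xF3 = 11110011, payload 011 (3 bits).
Byte 2: 0x9A = 10011010 (10xxxxxx ✓), payload 011010.
Byte 3: 0xB5 = 10110101 (10xxxxxx ✓), payload 110101.
Byte 4: 0xAD = 10101101 (10xxxxxx ✓), payload 101101.
Concatenate: 011011010110101101101 = 0xDAD6D (21 bits → U+DAD6D).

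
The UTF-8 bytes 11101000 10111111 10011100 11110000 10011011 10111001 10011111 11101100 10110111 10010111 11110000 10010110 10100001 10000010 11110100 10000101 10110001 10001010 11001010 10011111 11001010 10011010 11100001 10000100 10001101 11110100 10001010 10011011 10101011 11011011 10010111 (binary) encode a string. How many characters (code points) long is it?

Byte at offset 0: 0xE8 = 11101000 → 3-byte char (#1). Advance 3.
Byte at offset 3: 0xF0 = 11110000 → 4-byte char (#2). Advance 4.
Byte at offset 7: 0xEC = 11101100 → 3-byte char (#3). Advance 3.
Byte at offset 10: 0xF0 = 11110000 → 4-byte char (#4). Advance 4.
Byte at offset 14: 0xF4 = 11110100 → 4-byte char (#5). Advance 4.
Byte at offset 18: 0xCA = 11001010 → 2-byte char (#6). Advance 2.
Byte at offset 20: 0xCA = 11001010 → 2-byte char (#7). Advance 2.
Byte at offset 22: 0xE1 = 11100001 → 3-byte char (#8). Advance 3.
Byte at offset 25: 0xF4 = 11110100 → 4-byte char (#9). Advance 4.
Byte at offset 29: 0xDB = 11011011 → 2-byte char (#10). Advance 2.
Reached end at offset 31 after 10 code points.

10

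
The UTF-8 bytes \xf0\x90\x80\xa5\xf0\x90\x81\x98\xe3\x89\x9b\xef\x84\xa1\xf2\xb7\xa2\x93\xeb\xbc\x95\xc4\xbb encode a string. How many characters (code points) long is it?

7

Byte at offset 0: 0xF0 = 11110000 → 4-byte char (#1). Advance 4.
Byte at offset 4: 0xF0 = 11110000 → 4-byte char (#2). Advance 4.
Byte at offset 8: 0xE3 = 11100011 → 3-byte char (#3). Advance 3.
Byte at offset 11: 0xEF = 11101111 → 3-byte char (#4). Advance 3.
Byte at offset 14: 0xF2 = 11110010 → 4-byte char (#5). Advance 4.
Byte at offset 18: 0xEB = 11101011 → 3-byte char (#6). Advance 3.
Byte at offset 21: 0xC4 = 11000100 → 2-byte char (#7). Advance 2.
Reached end at offset 23 after 7 code points.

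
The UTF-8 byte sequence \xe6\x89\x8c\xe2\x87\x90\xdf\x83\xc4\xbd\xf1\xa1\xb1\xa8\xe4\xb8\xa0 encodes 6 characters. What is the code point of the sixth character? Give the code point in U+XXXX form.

Offset 0: leading byte 0xE6 = 11100110 → 3-byte char #1 = E6 89 8C.
Offset 3: leading byte 0xE2 = 11100010 → 3-byte char #2 = E2 87 90.
Offset 6: leading byte 0xDF = 11011111 → 2-byte char #3 = DF 83.
Offset 8: leading byte 0xC4 = 11000100 → 2-byte char #4 = C4 BD.
Offset 10: leading byte 0xF1 = 11110001 → 4-byte char #5 = F1 A1 B1 A8.
Offset 14: leading byte 0xE4 = 11100100 → 3-byte char #6 = E4 B8 A0.
Leading byte 0xE4 = 11100100 matches 1110xxxx → 3-byte sequence.
Byte 1: 0xE4 = 11100100, payload 0100 (4 bits).
Byte 2: 0xB8 = 10111000 (10xxxxxx ✓), payload 111000.
Byte 3: 0xA0 = 10100000 (10xxxxxx ✓), payload 100000.
Concatenate: 0100111000100000 = 0x4E20 (16 bits → U+4E20).

U+4E20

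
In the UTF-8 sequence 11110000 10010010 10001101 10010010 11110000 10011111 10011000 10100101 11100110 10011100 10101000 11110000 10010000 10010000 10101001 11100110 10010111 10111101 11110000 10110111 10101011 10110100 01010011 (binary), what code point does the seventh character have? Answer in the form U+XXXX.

U+0053

Offset 0: leading byte 0xF0 = 11110000 → 4-byte char #1 = F0 92 8D 92.
Offset 4: leading byte 0xF0 = 11110000 → 4-byte char #2 = F0 9F 98 A5.
Offset 8: leading byte 0xE6 = 11100110 → 3-byte char #3 = E6 9C A8.
Offset 11: leading byte 0xF0 = 11110000 → 4-byte char #4 = F0 90 90 A9.
Offset 15: leading byte 0xE6 = 11100110 → 3-byte char #5 = E6 97 BD.
Offset 18: leading byte 0xF0 = 11110000 → 4-byte char #6 = F0 B7 AB B4.
Offset 22: leading byte 0x53 = 01010011 → 1-byte char #7 = 53.
Leading byte 0x53 = 01010011 matches 0xxxxxxx → 1-byte sequence.
Byte 1: 0x53 = 01010011, payload 1010011 (7 bits).
Concatenate: 1010011 = 0x53 (7 bits → U+0053).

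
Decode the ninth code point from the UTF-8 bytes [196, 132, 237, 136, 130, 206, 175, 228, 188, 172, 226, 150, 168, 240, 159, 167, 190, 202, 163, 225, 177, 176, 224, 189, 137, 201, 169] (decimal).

U+0F49

Offset 0: leading byte 0xC4 = 11000100 → 2-byte char #1 = C4 84.
Offset 2: leading byte 0xED = 11101101 → 3-byte char #2 = ED 88 82.
Offset 5: leading byte 0xCE = 11001110 → 2-byte char #3 = CE AF.
Offset 7: leading byte 0xE4 = 11100100 → 3-byte char #4 = E4 BC AC.
Offset 10: leading byte 0xE2 = 11100010 → 3-byte char #5 = E2 96 A8.
Offset 13: leading byte 0xF0 = 11110000 → 4-byte char #6 = F0 9F A7 BE.
Offset 17: leading byte 0xCA = 11001010 → 2-byte char #7 = CA A3.
Offset 19: leading byte 0xE1 = 11100001 → 3-byte char #8 = E1 B1 B0.
Offset 22: leading byte 0xE0 = 11100000 → 3-byte char #9 = E0 BD 89.
Leading byte 0xE0 = 11100000 matches 1110xxxx → 3-byte sequence.
Byte 1: 0xE0 = 11100000, payload 0000 (4 bits).
Byte 2: 0xBD = 10111101 (10xxxxxx ✓), payload 111101.
Byte 3: 0x89 = 10001001 (10xxxxxx ✓), payload 001001.
Concatenate: 0000111101001001 = 0xF49 (16 bits → U+0F49).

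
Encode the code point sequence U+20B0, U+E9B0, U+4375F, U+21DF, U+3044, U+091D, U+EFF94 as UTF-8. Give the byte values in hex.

U+20B0: 3-byte form → E2 82 B0.
U+E9B0: 3-byte form → EE A6 B0.
U+4375F: 4-byte form → F1 83 9D 9F.
U+21DF: 3-byte form → E2 87 9F.
U+3044: 3-byte form → E3 81 84.
U+091D: 3-byte form → E0 A4 9D.
U+EFF94: 4-byte form → F3 AF BE 94.
Concatenated (23 bytes): E2 82 B0 EE A6 B0 F1 83 9D 9F E2 87 9F E3 81 84 E0 A4 9D F3 AF BE 94.

E2 82 B0 EE A6 B0 F1 83 9D 9F E2 87 9F E3 81 84 E0 A4 9D F3 AF BE 94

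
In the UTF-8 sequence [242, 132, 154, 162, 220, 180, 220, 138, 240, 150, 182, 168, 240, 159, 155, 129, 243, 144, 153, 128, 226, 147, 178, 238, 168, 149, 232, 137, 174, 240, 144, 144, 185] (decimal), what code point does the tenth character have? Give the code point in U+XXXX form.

U+10439

Offset 0: leading byte 0xF2 = 11110010 → 4-byte char #1 = F2 84 9A A2.
Offset 4: leading byte 0xDC = 11011100 → 2-byte char #2 = DC B4.
Offset 6: leading byte 0xDC = 11011100 → 2-byte char #3 = DC 8A.
Offset 8: leading byte 0xF0 = 11110000 → 4-byte char #4 = F0 96 B6 A8.
Offset 12: leading byte 0xF0 = 11110000 → 4-byte char #5 = F0 9F 9B 81.
Offset 16: leading byte 0xF3 = 11110011 → 4-byte char #6 = F3 90 99 80.
Offset 20: leading byte 0xE2 = 11100010 → 3-byte char #7 = E2 93 B2.
Offset 23: leading byte 0xEE = 11101110 → 3-byte char #8 = EE A8 95.
Offset 26: leading byte 0xE8 = 11101000 → 3-byte char #9 = E8 89 AE.
Offset 29: leading byte 0xF0 = 11110000 → 4-byte char #10 = F0 90 90 B9.
Leading byte 0xF0 = 11110000 matches 11110xxx → 4-byte sequence.
Byte 1: 0xF0 = 11110000, payload 000 (3 bits).
Byte 2: 0x90 = 10010000 (10xxxxxx ✓), payload 010000.
Byte 3: 0x90 = 10010000 (10xxxxxx ✓), payload 010000.
Byte 4: 0xB9 = 10111001 (10xxxxxx ✓), payload 111001.
Concatenate: 000010000010000111001 = 0x10439 (21 bits → U+10439).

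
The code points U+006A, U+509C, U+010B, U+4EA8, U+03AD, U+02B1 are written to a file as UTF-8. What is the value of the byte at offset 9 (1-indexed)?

0xA8

1-indexed offset 9 is 0-indexed offset 8.
U+006A → 1-byte form 6A at offsets 0–0.
U+509C → 3-byte form E5 82 9C at offsets 1–3.
U+010B → 2-byte form C4 8B at offsets 4–5.
U+4EA8 → 3-byte form E4 BA A8 at offsets 6–8.
Offset 8 falls in char 4's range; it's byte 3 of E4 BA A8 = 0xA8.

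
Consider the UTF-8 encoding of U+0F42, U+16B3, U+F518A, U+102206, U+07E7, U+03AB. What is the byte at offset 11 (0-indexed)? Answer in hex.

0x82

U+0F42 → 3-byte form E0 BD 82 at offsets 0–2.
U+16B3 → 3-byte form E1 9A B3 at offsets 3–5.
U+F518A → 4-byte form F3 B5 86 8A at offsets 6–9.
U+102206 → 4-byte form F4 82 88 86 at offsets 10–13.
Offset 11 falls in char 4's range; it's byte 2 of F4 82 88 86 = 0x82.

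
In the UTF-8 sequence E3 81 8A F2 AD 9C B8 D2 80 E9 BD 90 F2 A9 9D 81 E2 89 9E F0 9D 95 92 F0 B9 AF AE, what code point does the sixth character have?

Offset 0: leading byte 0xE3 = 11100011 → 3-byte char #1 = E3 81 8A.
Offset 3: leading byte 0xF2 = 11110010 → 4-byte char #2 = F2 AD 9C B8.
Offset 7: leading byte 0xD2 = 11010010 → 2-byte char #3 = D2 80.
Offset 9: leading byte 0xE9 = 11101001 → 3-byte char #4 = E9 BD 90.
Offset 12: leading byte 0xF2 = 11110010 → 4-byte char #5 = F2 A9 9D 81.
Offset 16: leading byte 0xE2 = 11100010 → 3-byte char #6 = E2 89 9E.
Leading byte 0xE2 = 11100010 matches 1110xxxx → 3-byte sequence.
Byte 1: 0xE2 = 11100010, payload 0010 (4 bits).
Byte 2: 0x89 = 10001001 (10xxxxxx ✓), payload 001001.
Byte 3: 0x9E = 10011110 (10xxxxxx ✓), payload 011110.
Concatenate: 0010001001011110 = 0x225E (16 bits → U+225E).

U+225E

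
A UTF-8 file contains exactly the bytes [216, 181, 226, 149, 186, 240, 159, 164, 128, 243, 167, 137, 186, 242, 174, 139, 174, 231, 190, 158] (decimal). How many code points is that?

6

Byte at offset 0: 0xD8 = 11011000 → 2-byte char (#1). Advance 2.
Byte at offset 2: 0xE2 = 11100010 → 3-byte char (#2). Advance 3.
Byte at offset 5: 0xF0 = 11110000 → 4-byte char (#3). Advance 4.
Byte at offset 9: 0xF3 = 11110011 → 4-byte char (#4). Advance 4.
Byte at offset 13: 0xF2 = 11110010 → 4-byte char (#5). Advance 4.
Byte at offset 17: 0xE7 = 11100111 → 3-byte char (#6). Advance 3.
Reached end at offset 20 after 6 code points.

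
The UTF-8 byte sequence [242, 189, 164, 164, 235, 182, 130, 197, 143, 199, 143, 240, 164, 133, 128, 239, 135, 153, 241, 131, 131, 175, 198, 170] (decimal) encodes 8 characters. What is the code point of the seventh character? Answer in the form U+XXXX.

Offset 0: leading byte 0xF2 = 11110010 → 4-byte char #1 = F2 BD A4 A4.
Offset 4: leading byte 0xEB = 11101011 → 3-byte char #2 = EB B6 82.
Offset 7: leading byte 0xC5 = 11000101 → 2-byte char #3 = C5 8F.
Offset 9: leading byte 0xC7 = 11000111 → 2-byte char #4 = C7 8F.
Offset 11: leading byte 0xF0 = 11110000 → 4-byte char #5 = F0 A4 85 80.
Offset 15: leading byte 0xEF = 11101111 → 3-byte char #6 = EF 87 99.
Offset 18: leading byte 0xF1 = 11110001 → 4-byte char #7 = F1 83 83 AF.
Leading byte 0xF1 = 11110001 matches 11110xxx → 4-byte sequence.
Byte 1: 0xF1 = 11110001, payload 001 (3 bits).
Byte 2: 0x83 = 10000011 (10xxxxxx ✓), payload 000011.
Byte 3: 0x83 = 10000011 (10xxxxxx ✓), payload 000011.
Byte 4: 0xAF = 10101111 (10xxxxxx ✓), payload 101111.
Concatenate: 001000011000011101111 = 0x430EF (21 bits → U+430EF).

U+430EF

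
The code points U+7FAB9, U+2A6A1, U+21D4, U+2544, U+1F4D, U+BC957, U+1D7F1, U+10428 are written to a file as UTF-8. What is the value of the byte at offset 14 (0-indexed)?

0xE1

U+7FAB9 → 4-byte form F1 BF AA B9 at offsets 0–3.
U+2A6A1 → 4-byte form F0 AA 9A A1 at offsets 4–7.
U+21D4 → 3-byte form E2 87 94 at offsets 8–10.
U+2544 → 3-byte form E2 95 84 at offsets 11–13.
U+1F4D → 3-byte form E1 BD 8D at offsets 14–16.
Offset 14 falls in char 5's range; it's byte 1 of E1 BD 8D = 0xE1.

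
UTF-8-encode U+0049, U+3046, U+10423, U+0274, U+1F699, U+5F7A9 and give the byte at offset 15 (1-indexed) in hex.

1-indexed offset 15 is 0-indexed offset 14.
U+0049 → 1-byte form 49 at offsets 0–0.
U+3046 → 3-byte form E3 81 86 at offsets 1–3.
U+10423 → 4-byte form F0 90 90 A3 at offsets 4–7.
U+0274 → 2-byte form C9 B4 at offsets 8–9.
U+1F699 → 4-byte form F0 9F 9A 99 at offsets 10–13.
U+5F7A9 → 4-byte form F1 9F 9E A9 at offsets 14–17.
Offset 14 falls in char 6's range; it's byte 1 of F1 9F 9E A9 = 0xF1.

0xF1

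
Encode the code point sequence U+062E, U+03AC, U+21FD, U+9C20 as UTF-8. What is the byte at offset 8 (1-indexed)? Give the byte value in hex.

1-indexed offset 8 is 0-indexed offset 7.
U+062E → 2-byte form D8 AE at offsets 0–1.
U+03AC → 2-byte form CE AC at offsets 2–3.
U+21FD → 3-byte form E2 87 BD at offsets 4–6.
U+9C20 → 3-byte form E9 B0 A0 at offsets 7–9.
Offset 7 falls in char 4's range; it's byte 1 of E9 B0 A0 = 0xE9.

0xE9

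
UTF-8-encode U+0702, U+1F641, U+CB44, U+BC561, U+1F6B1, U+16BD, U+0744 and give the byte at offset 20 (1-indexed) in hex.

1-indexed offset 20 is 0-indexed offset 19.
U+0702 → 2-byte form DC 82 at offsets 0–1.
U+1F641 → 4-byte form F0 9F 99 81 at offsets 2–5.
U+CB44 → 3-byte form EC AD 84 at offsets 6–8.
U+BC561 → 4-byte form F2 BC 95 A1 at offsets 9–12.
U+1F6B1 → 4-byte form F0 9F 9A B1 at offsets 13–16.
U+16BD → 3-byte form E1 9A BD at offsets 17–19.
Offset 19 falls in char 6's range; it's byte 3 of E1 9A BD = 0xBD.

0xBD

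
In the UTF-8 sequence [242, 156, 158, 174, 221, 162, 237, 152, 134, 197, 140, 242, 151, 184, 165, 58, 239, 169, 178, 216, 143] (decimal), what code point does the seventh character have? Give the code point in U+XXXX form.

Offset 0: leading byte 0xF2 = 11110010 → 4-byte char #1 = F2 9C 9E AE.
Offset 4: leading byte 0xDD = 11011101 → 2-byte char #2 = DD A2.
Offset 6: leading byte 0xED = 11101101 → 3-byte char #3 = ED 98 86.
Offset 9: leading byte 0xC5 = 11000101 → 2-byte char #4 = C5 8C.
Offset 11: leading byte 0xF2 = 11110010 → 4-byte char #5 = F2 97 B8 A5.
Offset 15: leading byte 0x3A = 00111010 → 1-byte char #6 = 3A.
Offset 16: leading byte 0xEF = 11101111 → 3-byte char #7 = EF A9 B2.
Leading byte 0xEF = 11101111 matches 1110xxxx → 3-byte sequence.
Byte 1: 0xEF = 11101111, payload 1111 (4 bits).
Byte 2: 0xA9 = 10101001 (10xxxxxx ✓), payload 101001.
Byte 3: 0xB2 = 10110010 (10xxxxxx ✓), payload 110010.
Concatenate: 1111101001110010 = 0xFA72 (16 bits → U+FA72).

U+FA72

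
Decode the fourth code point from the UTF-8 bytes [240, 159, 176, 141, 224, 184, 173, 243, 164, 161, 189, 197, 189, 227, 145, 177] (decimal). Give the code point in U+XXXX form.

U+017D

Offset 0: leading byte 0xF0 = 11110000 → 4-byte char #1 = F0 9F B0 8D.
Offset 4: leading byte 0xE0 = 11100000 → 3-byte char #2 = E0 B8 AD.
Offset 7: leading byte 0xF3 = 11110011 → 4-byte char #3 = F3 A4 A1 BD.
Offset 11: leading byte 0xC5 = 11000101 → 2-byte char #4 = C5 BD.
Leading byte 0xC5 = 11000101 matches 110xxxxx → 2-byte sequence.
Byte 1: 0xC5 = 11000101, payload 00101 (5 bits).
Byte 2: 0xBD = 10111101 (10xxxxxx ✓), payload 111101.
Concatenate: 00101111101 = 0x17D (11 bits → U+017D).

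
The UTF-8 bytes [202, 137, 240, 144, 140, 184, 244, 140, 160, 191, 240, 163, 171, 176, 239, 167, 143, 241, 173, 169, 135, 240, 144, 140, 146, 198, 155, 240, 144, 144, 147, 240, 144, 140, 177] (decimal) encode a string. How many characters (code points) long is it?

Byte at offset 0: 0xCA = 11001010 → 2-byte char (#1). Advance 2.
Byte at offset 2: 0xF0 = 11110000 → 4-byte char (#2). Advance 4.
Byte at offset 6: 0xF4 = 11110100 → 4-byte char (#3). Advance 4.
Byte at offset 10: 0xF0 = 11110000 → 4-byte char (#4). Advance 4.
Byte at offset 14: 0xEF = 11101111 → 3-byte char (#5). Advance 3.
Byte at offset 17: 0xF1 = 11110001 → 4-byte char (#6). Advance 4.
Byte at offset 21: 0xF0 = 11110000 → 4-byte char (#7). Advance 4.
Byte at offset 25: 0xC6 = 11000110 → 2-byte char (#8). Advance 2.
Byte at offset 27: 0xF0 = 11110000 → 4-byte char (#9). Advance 4.
Byte at offset 31: 0xF0 = 11110000 → 4-byte char (#10). Advance 4.
Reached end at offset 35 after 10 code points.

10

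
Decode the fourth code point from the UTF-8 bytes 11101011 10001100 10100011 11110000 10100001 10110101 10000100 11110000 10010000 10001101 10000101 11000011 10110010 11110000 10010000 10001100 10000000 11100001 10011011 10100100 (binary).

Offset 0: leading byte 0xEB = 11101011 → 3-byte char #1 = EB 8C A3.
Offset 3: leading byte 0xF0 = 11110000 → 4-byte char #2 = F0 A1 B5 84.
Offset 7: leading byte 0xF0 = 11110000 → 4-byte char #3 = F0 90 8D 85.
Offset 11: leading byte 0xC3 = 11000011 → 2-byte char #4 = C3 B2.
Leading byte 0xC3 = 11000011 matches 110xxxxx → 2-byte sequence.
Byte 1: 0xC3 = 11000011, payload 00011 (5 bits).
Byte 2: 0xB2 = 10110010 (10xxxxxx ✓), payload 110010.
Concatenate: 00011110010 = 0xF2 (11 bits → U+00F2).

U+00F2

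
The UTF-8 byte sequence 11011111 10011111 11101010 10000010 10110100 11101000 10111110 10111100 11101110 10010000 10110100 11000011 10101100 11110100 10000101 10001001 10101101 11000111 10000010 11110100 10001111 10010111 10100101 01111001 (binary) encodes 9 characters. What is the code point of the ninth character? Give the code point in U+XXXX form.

Offset 0: leading byte 0xDF = 11011111 → 2-byte char #1 = DF 9F.
Offset 2: leading byte 0xEA = 11101010 → 3-byte char #2 = EA 82 B4.
Offset 5: leading byte 0xE8 = 11101000 → 3-byte char #3 = E8 BE BC.
Offset 8: leading byte 0xEE = 11101110 → 3-byte char #4 = EE 90 B4.
Offset 11: leading byte 0xC3 = 11000011 → 2-byte char #5 = C3 AC.
Offset 13: leading byte 0xF4 = 11110100 → 4-byte char #6 = F4 85 89 AD.
Offset 17: leading byte 0xC7 = 11000111 → 2-byte char #7 = C7 82.
Offset 19: leading byte 0xF4 = 11110100 → 4-byte char #8 = F4 8F 97 A5.
Offset 23: leading byte 0x79 = 01111001 → 1-byte char #9 = 79.
Leading byte 0x79 = 01111001 matches 0xxxxxxx → 1-byte sequence.
Byte 1: 0x79 = 01111001, payload 1111001 (7 bits).
Concatenate: 1111001 = 0x79 (7 bits → U+0079).

U+0079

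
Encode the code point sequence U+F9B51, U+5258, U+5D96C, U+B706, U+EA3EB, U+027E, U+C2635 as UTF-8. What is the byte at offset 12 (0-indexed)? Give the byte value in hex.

U+F9B51 → 4-byte form F3 B9 AD 91 at offsets 0–3.
U+5258 → 3-byte form E5 89 98 at offsets 4–6.
U+5D96C → 4-byte form F1 9D A5 AC at offsets 7–10.
U+B706 → 3-byte form EB 9C 86 at offsets 11–13.
Offset 12 falls in char 4's range; it's byte 2 of EB 9C 86 = 0x9C.

0x9C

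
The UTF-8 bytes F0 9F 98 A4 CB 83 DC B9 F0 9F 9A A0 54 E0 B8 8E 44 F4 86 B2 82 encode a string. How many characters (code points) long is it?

8

Byte at offset 0: 0xF0 = 11110000 → 4-byte char (#1). Advance 4.
Byte at offset 4: 0xCB = 11001011 → 2-byte char (#2). Advance 2.
Byte at offset 6: 0xDC = 11011100 → 2-byte char (#3). Advance 2.
Byte at offset 8: 0xF0 = 11110000 → 4-byte char (#4). Advance 4.
Byte at offset 12: 0x54 = 01010100 → 1-byte char (#5). Advance 1.
Byte at offset 13: 0xE0 = 11100000 → 3-byte char (#6). Advance 3.
Byte at offset 16: 0x44 = 01000100 → 1-byte char (#7). Advance 1.
Byte at offset 17: 0xF4 = 11110100 → 4-byte char (#8). Advance 4.
Reached end at offset 21 after 8 code points.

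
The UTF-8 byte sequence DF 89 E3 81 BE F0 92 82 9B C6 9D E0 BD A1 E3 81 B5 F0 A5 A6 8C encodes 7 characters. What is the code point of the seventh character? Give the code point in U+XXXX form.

U+2598C

Offset 0: leading byte 0xDF = 11011111 → 2-byte char #1 = DF 89.
Offset 2: leading byte 0xE3 = 11100011 → 3-byte char #2 = E3 81 BE.
Offset 5: leading byte 0xF0 = 11110000 → 4-byte char #3 = F0 92 82 9B.
Offset 9: leading byte 0xC6 = 11000110 → 2-byte char #4 = C6 9D.
Offset 11: leading byte 0xE0 = 11100000 → 3-byte char #5 = E0 BD A1.
Offset 14: leading byte 0xE3 = 11100011 → 3-byte char #6 = E3 81 B5.
Offset 17: leading byte 0xF0 = 11110000 → 4-byte char #7 = F0 A5 A6 8C.
Leading byte 0xF0 = 11110000 matches 11110xxx → 4-byte sequence.
Byte 1: 0xF0 = 11110000, payload 000 (3 bits).
Byte 2: 0xA5 = 10100101 (10xxxxxx ✓), payload 100101.
Byte 3: 0xA6 = 10100110 (10xxxxxx ✓), payload 100110.
Byte 4: 0x8C = 10001100 (10xxxxxx ✓), payload 001100.
Concatenate: 000100101100110001100 = 0x2598C (21 bits → U+2598C).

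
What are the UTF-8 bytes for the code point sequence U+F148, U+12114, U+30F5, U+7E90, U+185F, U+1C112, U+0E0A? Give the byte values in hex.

EF 85 88 F0 92 84 94 E3 83 B5 E7 BA 90 E1 A1 9F F0 9C 84 92 E0 B8 8A

U+F148: 3-byte form → EF 85 88.
U+12114: 4-byte form → F0 92 84 94.
U+30F5: 3-byte form → E3 83 B5.
U+7E90: 3-byte form → E7 BA 90.
U+185F: 3-byte form → E1 A1 9F.
U+1C112: 4-byte form → F0 9C 84 92.
U+0E0A: 3-byte form → E0 B8 8A.
Concatenated (23 bytes): EF 85 88 F0 92 84 94 E3 83 B5 E7 BA 90 E1 A1 9F F0 9C 84 92 E0 B8 8A.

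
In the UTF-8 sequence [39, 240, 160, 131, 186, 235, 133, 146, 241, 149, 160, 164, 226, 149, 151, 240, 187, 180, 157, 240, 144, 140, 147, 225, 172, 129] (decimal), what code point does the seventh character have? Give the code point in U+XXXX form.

Offset 0: leading byte 0x27 = 00100111 → 1-byte char #1 = 27.
Offset 1: leading byte 0xF0 = 11110000 → 4-byte char #2 = F0 A0 83 BA.
Offset 5: leading byte 0xEB = 11101011 → 3-byte char #3 = EB 85 92.
Offset 8: leading byte 0xF1 = 11110001 → 4-byte char #4 = F1 95 A0 A4.
Offset 12: leading byte 0xE2 = 11100010 → 3-byte char #5 = E2 95 97.
Offset 15: leading byte 0xF0 = 11110000 → 4-byte char #6 = F0 BB B4 9D.
Offset 19: leading byte 0xF0 = 11110000 → 4-byte char #7 = F0 90 8C 93.
Leading byte 0xF0 = 11110000 matches 11110xxx → 4-byte sequence.
Byte 1: 0xF0 = 11110000, payload 000 (3 bits).
Byte 2: 0x90 = 10010000 (10xxxxxx ✓), payload 010000.
Byte 3: 0x8C = 10001100 (10xxxxxx ✓), payload 001100.
Byte 4: 0x93 = 10010011 (10xxxxxx ✓), payload 010011.
Concatenate: 000010000001100010011 = 0x10313 (21 bits → U+10313).

U+10313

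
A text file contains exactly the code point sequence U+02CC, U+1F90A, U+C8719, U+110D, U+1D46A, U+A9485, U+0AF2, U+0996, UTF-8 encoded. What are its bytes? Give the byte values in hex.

U+02CC: 2-byte form → CB 8C.
U+1F90A: 4-byte form → F0 9F A4 8A.
U+C8719: 4-byte form → F3 88 9C 99.
U+110D: 3-byte form → E1 84 8D.
U+1D46A: 4-byte form → F0 9D 91 AA.
U+A9485: 4-byte form → F2 A9 92 85.
U+0AF2: 3-byte form → E0 AB B2.
U+0996: 3-byte form → E0 A6 96.
Concatenated (27 bytes): CB 8C F0 9F A4 8A F3 88 9C 99 E1 84 8D F0 9D 91 AA F2 A9 92 85 E0 AB B2 E0 A6 96.

CB 8C F0 9F A4 8A F3 88 9C 99 E1 84 8D F0 9D 91 AA F2 A9 92 85 E0 AB B2 E0 A6 96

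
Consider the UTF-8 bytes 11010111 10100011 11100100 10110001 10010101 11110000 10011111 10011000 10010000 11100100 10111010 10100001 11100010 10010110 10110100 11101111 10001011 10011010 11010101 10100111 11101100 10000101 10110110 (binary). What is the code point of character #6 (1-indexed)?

U+F2DA

Offset 0: leading byte 0xD7 = 11010111 → 2-byte char #1 = D7 A3.
Offset 2: leading byte 0xE4 = 11100100 → 3-byte char #2 = E4 B1 95.
Offset 5: leading byte 0xF0 = 11110000 → 4-byte char #3 = F0 9F 98 90.
Offset 9: leading byte 0xE4 = 11100100 → 3-byte char #4 = E4 BA A1.
Offset 12: leading byte 0xE2 = 11100010 → 3-byte char #5 = E2 96 B4.
Offset 15: leading byte 0xEF = 11101111 → 3-byte char #6 = EF 8B 9A.
Leading byte 0xEF = 11101111 matches 1110xxxx → 3-byte sequence.
Byte 1: 0xEF = 11101111, payload 1111 (4 bits).
Byte 2: 0x8B = 10001011 (10xxxxxx ✓), payload 001011.
Byte 3: 0x9A = 10011010 (10xxxxxx ✓), payload 011010.
Concatenate: 1111001011011010 = 0xF2DA (16 bits → U+F2DA).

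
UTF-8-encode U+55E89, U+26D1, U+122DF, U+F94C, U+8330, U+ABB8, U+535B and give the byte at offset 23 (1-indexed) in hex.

1-indexed offset 23 is 0-indexed offset 22.
U+55E89 → 4-byte form F1 95 BA 89 at offsets 0–3.
U+26D1 → 3-byte form E2 9B 91 at offsets 4–6.
U+122DF → 4-byte form F0 92 8B 9F at offsets 7–10.
U+F94C → 3-byte form EF A5 8C at offsets 11–13.
U+8330 → 3-byte form E8 8C B0 at offsets 14–16.
U+ABB8 → 3-byte form EA AE B8 at offsets 17–19.
U+535B → 3-byte form E5 8D 9B at offsets 20–22.
Offset 22 falls in char 7's range; it's byte 3 of E5 8D 9B = 0x9B.

0x9B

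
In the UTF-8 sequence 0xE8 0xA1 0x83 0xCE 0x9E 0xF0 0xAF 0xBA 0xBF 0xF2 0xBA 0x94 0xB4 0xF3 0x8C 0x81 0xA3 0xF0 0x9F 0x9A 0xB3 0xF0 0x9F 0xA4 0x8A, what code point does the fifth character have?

Offset 0: leading byte 0xE8 = 11101000 → 3-byte char #1 = E8 A1 83.
Offset 3: leading byte 0xCE = 11001110 → 2-byte char #2 = CE 9E.
Offset 5: leading byte 0xF0 = 11110000 → 4-byte char #3 = F0 AF BA BF.
Offset 9: leading byte 0xF2 = 11110010 → 4-byte char #4 = F2 BA 94 B4.
Offset 13: leading byte 0xF3 = 11110011 → 4-byte char #5 = F3 8C 81 A3.
Leading byte 0xF3 = 11110011 matches 11110xxx → 4-byte sequence.
Byte 1: 0xF3 = 11110011, payload 011 (3 bits).
Byte 2: 0x8C = 10001100 (10xxxxxx ✓), payload 001100.
Byte 3: 0x81 = 10000001 (10xxxxxx ✓), payload 000001.
Byte 4: 0xA3 = 10100011 (10xxxxxx ✓), payload 100011.
Concatenate: 011001100000001100011 = 0xCC063 (21 bits → U+CC063).

U+CC063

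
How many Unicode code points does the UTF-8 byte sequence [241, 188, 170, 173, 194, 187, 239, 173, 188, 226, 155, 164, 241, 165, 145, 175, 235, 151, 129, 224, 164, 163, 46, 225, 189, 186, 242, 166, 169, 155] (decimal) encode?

Byte at offset 0: 0xF1 = 11110001 → 4-byte char (#1). Advance 4.
Byte at offset 4: 0xC2 = 11000010 → 2-byte char (#2). Advance 2.
Byte at offset 6: 0xEF = 11101111 → 3-byte char (#3). Advance 3.
Byte at offset 9: 0xE2 = 11100010 → 3-byte char (#4). Advance 3.
Byte at offset 12: 0xF1 = 11110001 → 4-byte char (#5). Advance 4.
Byte at offset 16: 0xEB = 11101011 → 3-byte char (#6). Advance 3.
Byte at offset 19: 0xE0 = 11100000 → 3-byte char (#7). Advance 3.
Byte at offset 22: 0x2E = 00101110 → 1-byte char (#8). Advance 1.
Byte at offset 23: 0xE1 = 11100001 → 3-byte char (#9). Advance 3.
Byte at offset 26: 0xF2 = 11110010 → 4-byte char (#10). Advance 4.
Reached end at offset 30 after 10 code points.

10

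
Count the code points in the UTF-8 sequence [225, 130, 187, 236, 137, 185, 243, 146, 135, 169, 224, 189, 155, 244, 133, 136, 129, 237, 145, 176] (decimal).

6

Byte at offset 0: 0xE1 = 11100001 → 3-byte char (#1). Advance 3.
Byte at offset 3: 0xEC = 11101100 → 3-byte char (#2). Advance 3.
Byte at offset 6: 0xF3 = 11110011 → 4-byte char (#3). Advance 4.
Byte at offset 10: 0xE0 = 11100000 → 3-byte char (#4). Advance 3.
Byte at offset 13: 0xF4 = 11110100 → 4-byte char (#5). Advance 4.
Byte at offset 17: 0xED = 11101101 → 3-byte char (#6). Advance 3.
Reached end at offset 20 after 6 code points.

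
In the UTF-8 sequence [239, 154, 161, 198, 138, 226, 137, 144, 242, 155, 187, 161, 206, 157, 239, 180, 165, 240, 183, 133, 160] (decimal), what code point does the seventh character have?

Offset 0: leading byte 0xEF = 11101111 → 3-byte char #1 = EF 9A A1.
Offset 3: leading byte 0xC6 = 11000110 → 2-byte char #2 = C6 8A.
Offset 5: leading byte 0xE2 = 11100010 → 3-byte char #3 = E2 89 90.
Offset 8: leading byte 0xF2 = 11110010 → 4-byte char #4 = F2 9B BB A1.
Offset 12: leading byte 0xCE = 11001110 → 2-byte char #5 = CE 9D.
Offset 14: leading byte 0xEF = 11101111 → 3-byte char #6 = EF B4 A5.
Offset 17: leading byte 0xF0 = 11110000 → 4-byte char #7 = F0 B7 85 A0.
Leading byte 0xF0 = 11110000 matches 11110xxx → 4-byte sequence.
Byte 1: 0xF0 = 11110000, payload 000 (3 bits).
Byte 2: 0xB7 = 10110111 (10xxxxxx ✓), payload 110111.
Byte 3: 0x85 = 10000101 (10xxxxxx ✓), payload 000101.
Byte 4: 0xA0 = 10100000 (10xxxxxx ✓), payload 100000.
Concatenate: 000110111000101100000 = 0x37160 (21 bits → U+37160).

U+37160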